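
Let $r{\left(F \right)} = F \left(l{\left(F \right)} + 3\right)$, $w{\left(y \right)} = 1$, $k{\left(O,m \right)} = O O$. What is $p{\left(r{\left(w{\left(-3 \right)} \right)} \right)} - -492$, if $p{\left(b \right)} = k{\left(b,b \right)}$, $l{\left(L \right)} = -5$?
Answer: $496$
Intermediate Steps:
$k{\left(O,m \right)} = O^{2}$
$r{\left(F \right)} = - 2 F$ ($r{\left(F \right)} = F \left(-5 + 3\right) = F \left(-2\right) = - 2 F$)
$p{\left(b \right)} = b^{2}$
$p{\left(r{\left(w{\left(-3 \right)} \right)} \right)} - -492 = \left(\left(-2\right) 1\right)^{2} - -492 = \left(-2\right)^{2} + 492 = 4 + 492 = 496$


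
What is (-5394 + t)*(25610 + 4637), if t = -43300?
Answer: -1472847418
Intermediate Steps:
(-5394 + t)*(25610 + 4637) = (-5394 - 43300)*(25610 + 4637) = -48694*30247 = -1472847418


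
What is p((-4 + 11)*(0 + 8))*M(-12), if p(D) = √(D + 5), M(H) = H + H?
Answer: -24*√61 ≈ -187.45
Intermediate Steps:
M(H) = 2*H
p(D) = √(5 + D)
p((-4 + 11)*(0 + 8))*M(-12) = √(5 + (-4 + 11)*(0 + 8))*(2*(-12)) = √(5 + 7*8)*(-24) = √(5 + 56)*(-24) = √61*(-24) = -24*√61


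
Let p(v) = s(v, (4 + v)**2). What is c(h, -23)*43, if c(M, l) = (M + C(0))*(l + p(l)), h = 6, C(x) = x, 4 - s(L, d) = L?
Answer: 1032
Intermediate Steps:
s(L, d) = 4 - L
p(v) = 4 - v
c(M, l) = 4*M (c(M, l) = (M + 0)*(l + (4 - l)) = M*4 = 4*M)
c(h, -23)*43 = (4*6)*43 = 24*43 = 1032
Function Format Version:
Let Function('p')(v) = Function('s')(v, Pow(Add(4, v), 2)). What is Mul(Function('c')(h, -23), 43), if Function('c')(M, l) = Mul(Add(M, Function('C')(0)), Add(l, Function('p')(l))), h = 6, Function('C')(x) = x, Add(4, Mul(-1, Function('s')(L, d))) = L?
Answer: 1032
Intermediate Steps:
Function('s')(L, d) = Add(4, Mul(-1, L))
Function('p')(v) = Add(4, Mul(-1, v))
Function('c')(M, l) = Mul(4, M) (Function('c')(M, l) = Mul(Add(M, 0), Add(l, Add(4, Mul(-1, l)))) = Mul(M, 4) = Mul(4, M))
Mul(Function('c')(h, -23), 43) = Mul(Mul(4, 6), 43) = Mul(24, 43) = 1032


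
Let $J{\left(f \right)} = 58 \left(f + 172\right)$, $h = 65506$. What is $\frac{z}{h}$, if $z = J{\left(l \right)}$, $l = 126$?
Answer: $\frac{8642}{32753} \approx 0.26385$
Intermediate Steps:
$J{\left(f \right)} = 9976 + 58 f$ ($J{\left(f \right)} = 58 \left(172 + f\right) = 9976 + 58 f$)
$z = 17284$ ($z = 9976 + 58 \cdot 126 = 9976 + 7308 = 17284$)
$\frac{z}{h} = \frac{17284}{65506} = 17284 \cdot \frac{1}{65506} = \frac{8642}{32753}$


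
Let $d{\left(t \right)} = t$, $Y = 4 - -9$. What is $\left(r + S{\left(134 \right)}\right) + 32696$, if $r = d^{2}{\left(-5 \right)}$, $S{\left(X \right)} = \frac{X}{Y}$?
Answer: $\frac{425507}{13} \approx 32731.0$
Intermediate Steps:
$Y = 13$ ($Y = 4 + 9 = 13$)
$S{\left(X \right)} = \frac{X}{13}$
$r = 25$ ($r = \left(-5\right)^{2} = 25$)
$\left(r + S{\left(134 \right)}\right) + 32696 = \left(25 + \frac{1}{13} \cdot 134\right) + 32696 = \left(25 + \frac{134}{13}\right) + 32696 = \frac{459}{13} + 32696 = \frac{425507}{13}$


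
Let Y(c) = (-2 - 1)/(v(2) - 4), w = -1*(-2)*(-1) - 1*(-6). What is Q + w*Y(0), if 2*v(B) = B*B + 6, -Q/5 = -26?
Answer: 118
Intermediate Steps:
Q = 130 (Q = -5*(-26) = 130)
v(B) = 3 + B²/2 (v(B) = (B*B + 6)/2 = (B² + 6)/2 = (6 + B²)/2 = 3 + B²/2)
w = 4 (w = 2*(-1) + 6 = -2 + 6 = 4)
Y(c) = -3 (Y(c) = (-2 - 1)/((3 + (½)*2²) - 4) = -3/((3 + (½)*4) - 4) = -3/((3 + 2) - 4) = -3/(5 - 4) = -3/1 = -3*1 = -3)
Q + w*Y(0) = 130 + 4*(-3) = 130 - 12 = 118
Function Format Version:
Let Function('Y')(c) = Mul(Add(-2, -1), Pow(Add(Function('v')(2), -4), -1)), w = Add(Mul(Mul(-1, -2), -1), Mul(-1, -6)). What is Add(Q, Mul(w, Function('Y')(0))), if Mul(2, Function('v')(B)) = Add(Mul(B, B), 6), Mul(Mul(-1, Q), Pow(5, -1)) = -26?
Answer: 118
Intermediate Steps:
Q = 130 (Q = Mul(-5, -26) = 130)
Function('v')(B) = Add(3, Mul(Rational(1, 2), Pow(B, 2))) (Function('v')(B) = Mul(Rational(1, 2), Add(Mul(B, B), 6)) = Mul(Rational(1, 2), Add(Pow(B, 2), 6)) = Mul(Rational(1, 2), Add(6, Pow(B, 2))) = Add(3, Mul(Rational(1, 2), Pow(B, 2))))
w = 4 (w = Add(Mul(2, -1), 6) = Add(-2, 6) = 4)
Function('Y')(c) = -3 (Function('Y')(c) = Mul(Add(-2, -1), Pow(Add(Add(3, Mul(Rational(1, 2), Pow(2, 2))), -4), -1)) = Mul(-3, Pow(Add(Add(3, Mul(Rational(1, 2), 4)), -4), -1)) = Mul(-3, Pow(Add(Add(3, 2), -4), -1)) = Mul(-3, Pow(Add(5, -4), -1)) = Mul(-3, Pow(1, -1)) = Mul(-3, 1) = -3)
Add(Q, Mul(w, Function('Y')(0))) = Add(130, Mul(4, -3)) = Add(130, -12) = 118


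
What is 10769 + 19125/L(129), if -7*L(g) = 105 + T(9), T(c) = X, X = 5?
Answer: 210143/22 ≈ 9552.0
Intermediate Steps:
T(c) = 5
L(g) = -110/7 (L(g) = -(105 + 5)/7 = -1/7*110 = -110/7)
10769 + 19125/L(129) = 10769 + 19125/(-110/7) = 10769 + 19125*(-7/110) = 10769 - 26775/22 = 210143/22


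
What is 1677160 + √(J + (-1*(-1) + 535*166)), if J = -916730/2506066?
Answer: 1677160 + √139440839541322134/1253033 ≈ 1.6775e+6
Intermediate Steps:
J = -458365/1253033 (J = -916730*1/2506066 = -458365/1253033 ≈ -0.36580)
1677160 + √(J + (-1*(-1) + 535*166)) = 1677160 + √(-458365/1253033 + (-1*(-1) + 535*166)) = 1677160 + √(-458365/1253033 + (1 + 88810)) = 1677160 + √(-458365/1253033 + 88811) = 1677160 + √(111282655398/1253033) = 1677160 + √139440839541322134/1253033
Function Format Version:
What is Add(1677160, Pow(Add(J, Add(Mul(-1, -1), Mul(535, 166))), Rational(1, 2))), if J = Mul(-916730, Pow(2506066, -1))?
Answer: Add(1677160, Mul(Rational(1, 1253033), Pow(139440839541322134, Rational(1, 2)))) ≈ 1.6775e+6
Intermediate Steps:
J = Rational(-458365, 1253033) (J = Mul(-916730, Rational(1, 2506066)) = Rational(-458365, 1253033) ≈ -0.36580)
Add(1677160, Pow(Add(J, Add(Mul(-1, -1), Mul(535, 166))), Rational(1, 2))) = Add(1677160, Pow(Add(Rational(-458365, 1253033), Add(Mul(-1, -1), Mul(535, 166))), Rational(1, 2))) = Add(1677160, Pow(Add(Rational(-458365, 1253033), Add(1, 88810)), Rational(1, 2))) = Add(1677160, Pow(Add(Rational(-458365, 1253033), 88811), Rational(1, 2))) = Add(1677160, Pow(Rational(111282655398, 1253033), Rational(1, 2))) = Add(1677160, Mul(Rational(1, 1253033), Pow(139440839541322134, Rational(1, 2))))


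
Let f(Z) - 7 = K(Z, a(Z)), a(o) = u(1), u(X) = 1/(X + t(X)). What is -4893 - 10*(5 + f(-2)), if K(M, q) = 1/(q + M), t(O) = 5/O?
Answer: -55083/11 ≈ -5007.5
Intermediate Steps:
u(X) = 1/(X + 5/X)
a(o) = ⅙ (a(o) = 1/(5 + 1²) = 1/(5 + 1) = 1/6 = 1*(⅙) = ⅙)
K(M, q) = 1/(M + q)
f(Z) = 7 + 1/(⅙ + Z) (f(Z) = 7 + 1/(Z + ⅙) = 7 + 1/(⅙ + Z))
-4893 - 10*(5 + f(-2)) = -4893 - 10*(5 + (13 + 42*(-2))/(1 + 6*(-2))) = -4893 - 10*(5 + (13 - 84)/(1 - 12)) = -4893 - 10*(5 - 71/(-11)) = -4893 - 10*(5 - 1/11*(-71)) = -4893 - 10*(5 + 71/11) = -4893 - 10*126/11 = -4893 - 1260/11 = -55083/11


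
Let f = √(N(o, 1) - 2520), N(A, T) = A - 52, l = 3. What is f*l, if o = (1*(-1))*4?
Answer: 12*I*√161 ≈ 152.26*I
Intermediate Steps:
o = -4 (o = -1*4 = -4)
N(A, T) = -52 + A
f = 4*I*√161 (f = √((-52 - 4) - 2520) = √(-56 - 2520) = √(-2576) = 4*I*√161 ≈ 50.754*I)
f*l = (4*I*√161)*3 = 12*I*√161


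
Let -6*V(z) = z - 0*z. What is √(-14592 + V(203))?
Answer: I*√526530/6 ≈ 120.94*I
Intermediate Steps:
V(z) = -z/6 (V(z) = -(z - 0*z)/6 = -(z - 1*0)/6 = -(z + 0)/6 = -z/6)
√(-14592 + V(203)) = √(-14592 - ⅙*203) = √(-14592 - 203/6) = √(-87755/6) = I*√526530/6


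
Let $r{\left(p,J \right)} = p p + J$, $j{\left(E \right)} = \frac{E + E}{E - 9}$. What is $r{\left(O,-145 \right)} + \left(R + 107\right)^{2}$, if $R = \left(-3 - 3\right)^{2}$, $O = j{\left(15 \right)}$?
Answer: $20329$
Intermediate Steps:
$j{\left(E \right)} = \frac{2 E}{-9 + E}$
$O = 5$ ($O = 2 \cdot 15 \frac{1}{-9 + 15} = 2 \cdot 15 \cdot \frac{1}{6} = 5$)
$R = 36$ ($R = \left(-6\right)^{2} = 36$)
$r{\left(p,J \right)} = J + p^{2}$ ($r{\left(p,J \right)} = p^{2} + J = J + p^{2}$)
$r{\left(O,-145 \right)} + \left(R + 107\right)^{2} = \left(-145 + 5^{2}\right) + \left(36 + 107\right)^{2} = \left(-145 + 25\right) + 143^{2} = -120 + 20449 = 20329$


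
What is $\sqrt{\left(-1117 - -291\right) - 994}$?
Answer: $2 i \sqrt{455} \approx 42.661 i$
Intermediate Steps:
$\sqrt{\left(-1117 - -291\right) - 994} = \sqrt{\left(-1117 + 291\right) - 994} = \sqrt{-826 - 994} = \sqrt{-1820} = 2 i \sqrt{455}$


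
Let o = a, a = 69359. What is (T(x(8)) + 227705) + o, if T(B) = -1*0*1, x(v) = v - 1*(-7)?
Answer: 297064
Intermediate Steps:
x(v) = 7 + v (x(v) = v + 7 = 7 + v)
T(B) = 0 (T(B) = 0*1 = 0)
o = 69359
(T(x(8)) + 227705) + o = (0 + 227705) + 69359 = 227705 + 69359 = 297064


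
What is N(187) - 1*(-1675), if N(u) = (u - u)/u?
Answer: 1675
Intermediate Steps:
N(u) = 0 (N(u) = 0/u = 0)
N(187) - 1*(-1675) = 0 - 1*(-1675) = 0 + 1675 = 1675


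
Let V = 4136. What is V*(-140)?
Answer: -579040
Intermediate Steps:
V*(-140) = 4136*(-140) = -579040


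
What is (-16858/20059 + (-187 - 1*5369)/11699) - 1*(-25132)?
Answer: 5897423827266/234670241 ≈ 25131.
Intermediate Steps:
(-16858/20059 + (-187 - 1*5369)/11699) - 1*(-25132) = (-16858*1/20059 + (-187 - 5369)*(1/11699)) + 25132 = (-16858/20059 - 5556*1/11699) + 25132 = (-16858/20059 - 5556/11699) + 25132 = -308669546/234670241 + 25132 = 5897423827266/234670241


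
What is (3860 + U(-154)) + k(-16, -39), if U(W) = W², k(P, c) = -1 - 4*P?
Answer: 27639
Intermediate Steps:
(3860 + U(-154)) + k(-16, -39) = (3860 + (-154)²) + (-1 - 4*(-16)) = (3860 + 23716) + (-1 + 64) = 27576 + 63 = 27639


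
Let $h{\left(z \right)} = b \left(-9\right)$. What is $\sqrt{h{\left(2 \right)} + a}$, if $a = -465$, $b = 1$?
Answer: $i \sqrt{474} \approx 21.772 i$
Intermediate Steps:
$h{\left(z \right)} = -9$ ($h{\left(z \right)} = 1 \left(-9\right) = -9$)
$\sqrt{h{\left(2 \right)} + a} = \sqrt{-9 - 465} = \sqrt{-474} = i \sqrt{474}$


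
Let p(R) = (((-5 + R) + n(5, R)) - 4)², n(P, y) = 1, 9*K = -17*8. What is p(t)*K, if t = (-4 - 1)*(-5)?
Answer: -39304/9 ≈ -4367.1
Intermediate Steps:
K = -136/9 (K = (-17*8)/9 = (⅑)*(-136) = -136/9 ≈ -15.111)
t = 25 (t = -5*(-5) = 25)
p(R) = (-8 + R)² (p(R) = (((-5 + R) + 1) - 4)² = ((-4 + R) - 4)² = (-8 + R)²)
p(t)*K = (-8 + 25)²*(-136/9) = 17²*(-136/9) = 289*(-136/9) = -39304/9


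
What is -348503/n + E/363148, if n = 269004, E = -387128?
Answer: -57674286989/24422066148 ≈ -2.3616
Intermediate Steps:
-348503/n + E/363148 = -348503/269004 - 387128/363148 = -348503*1/269004 - 387128*1/363148 = -348503/269004 - 96782/90787 = -57674286989/24422066148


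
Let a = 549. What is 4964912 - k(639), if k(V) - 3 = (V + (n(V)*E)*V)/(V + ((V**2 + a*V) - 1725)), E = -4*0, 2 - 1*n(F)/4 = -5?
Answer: 1254543135725/252682 ≈ 4.9649e+6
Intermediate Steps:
n(F) = 28 (n(F) = 8 - 4*(-5) = 8 + 20 = 28)
E = 0
k(V) = 3 + V/(-1725 + V**2 + 550*V) (k(V) = 3 + (V + (28*0)*V)/(V + ((V**2 + 549*V) - 1725)) = 3 + (V + 0*V)/(V + (-1725 + V**2 + 549*V)) = 3 + (V + 0)/(-1725 + V**2 + 550*V) = 3 + V/(-1725 + V**2 + 550*V))
4964912 - k(639) = 4964912 - (-5175 + 3*639**2 + 1651*639)/(-1725 + 639**2 + 550*639) = 4964912 - (-5175 + 3*408321 + 1054989)/(-1725 + 408321 + 351450) = 4964912 - (-5175 + 1224963 + 1054989)/758046 = 4964912 - 2274777/758046 = 4964912 - 1*758259/252682 = 4964912 - 758259/252682 = 1254543135725/252682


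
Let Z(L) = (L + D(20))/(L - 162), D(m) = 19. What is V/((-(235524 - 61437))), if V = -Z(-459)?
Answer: 440/108108027 ≈ 4.0700e-6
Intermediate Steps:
Z(L) = (19 + L)/(-162 + L) (Z(L) = (L + 19)/(L - 162) = (19 + L)/(-162 + L))
V = -440/621 (V = -(19 - 459)/(-162 - 459) = -(-440)/(-621) = -(-1)*(-440)/621 = -1*440/621 = -440/621 ≈ -0.70853)
V/((-(235524 - 61437))) = -440*(-1/(235524 - 61437))/621 = -440/(621*((-1*174087))) = -440/621/(-174087) = -440/621*(-1/174087) = 440/108108027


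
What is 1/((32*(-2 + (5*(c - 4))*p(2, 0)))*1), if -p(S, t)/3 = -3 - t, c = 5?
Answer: 1/1376 ≈ 0.00072674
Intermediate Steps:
p(S, t) = 9 + 3*t (p(S, t) = -3*(-3 - t) = 9 + 3*t)
1/((32*(-2 + (5*(c - 4))*p(2, 0)))*1) = 1/((32*(-2 + (5*(5 - 4))*(9 + 3*0)))*1) = 1/((32*(-2 + (5*1)*(9 + 0)))*1) = 1/((32*(-2 + 5*9))*1) = 1/((32*(-2 + 45))*1) = 1/((32*43)*1) = 1/(1376*1) = 1/1376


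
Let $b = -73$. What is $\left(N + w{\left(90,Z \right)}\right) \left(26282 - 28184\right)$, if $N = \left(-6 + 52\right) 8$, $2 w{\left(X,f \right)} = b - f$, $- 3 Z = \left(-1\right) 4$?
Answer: $-629245$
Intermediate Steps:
$Z = \frac{4}{3}$ ($Z = - \frac{\left(-1\right) 4}{3} = \left(- \frac{1}{3}\right) \left(-4\right) = \frac{4}{3} \approx 1.3333$)
$w{\left(X,f \right)} = - \frac{73}{2} - \frac{f}{2}$ ($w{\left(X,f \right)} = \frac{-73 - f}{2} = - \frac{73}{2} - \frac{f}{2}$)
$N = 368$ ($N = 46 \cdot 8 = 368$)
$\left(N + w{\left(90,Z \right)}\right) \left(26282 - 28184\right) = \left(368 - \frac{223}{6}\right) \left(26282 - 28184\right) = \left(368 - \frac{223}{6}\right) \left(-1902\right) = \frac{1985}{6} \left(-1902\right) = -629245$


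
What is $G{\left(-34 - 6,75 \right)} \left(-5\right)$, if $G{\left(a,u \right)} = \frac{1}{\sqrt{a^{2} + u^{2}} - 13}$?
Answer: $- \frac{5}{72} \approx -0.069444$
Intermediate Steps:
$G{\left(a,u \right)} = \frac{1}{-13 + \sqrt{a^{2} + u^{2}}}$
$G{\left(-34 - 6,75 \right)} \left(-5\right) = \frac{1}{-13 + \sqrt{\left(-34 - 6\right)^{2} + 75^{2}}} \left(-5\right) = \frac{1}{-13 + \sqrt{\left(-34 - 6\right)^{2} + 5625}} \left(-5\right) = \frac{1}{-13 + \sqrt{\left(-40\right)^{2} + 5625}} \left(-5\right) = \frac{1}{-13 + \sqrt{1600 + 5625}} \left(-5\right) = \frac{1}{-13 + \sqrt{7225}} \left(-5\right) = \frac{1}{-13 + 85} \left(-5\right) = \frac{1}{72} \left(-5\right) = - \frac{5}{72}$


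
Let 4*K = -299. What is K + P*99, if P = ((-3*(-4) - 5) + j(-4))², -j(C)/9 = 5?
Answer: 571525/4 ≈ 1.4288e+5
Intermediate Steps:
K = -299/4 (K = (¼)*(-299) = -299/4 ≈ -74.750)
j(C) = -45 (j(C) = -9*5 = -45)
P = 1444 (P = ((-3*(-4) - 5) - 45)² = ((12 - 5) - 45)² = (7 - 45)² = (-38)² = 1444)
K + P*99 = -299/4 + 1444*99 = -299/4 + 142956 = 571525/4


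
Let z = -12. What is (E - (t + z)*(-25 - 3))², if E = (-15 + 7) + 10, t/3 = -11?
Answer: 1582564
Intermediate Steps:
t = -33 (t = 3*(-11) = -33)
E = 2 (E = -8 + 10 = 2)
(E - (t + z)*(-25 - 3))² = (2 - (-33 - 12)*(-25 - 3))² = (2 - (-45)*(-28))² = (2 - 1*1260)² = (2 - 1260)² = (-1258)² = 1582564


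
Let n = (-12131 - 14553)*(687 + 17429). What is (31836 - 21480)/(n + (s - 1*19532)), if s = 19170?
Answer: -1726/80567951 ≈ -2.1423e-5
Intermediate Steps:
n = -483407344 (n = -26684*18116 = -483407344)
(31836 - 21480)/(n + (s - 1*19532)) = (31836 - 21480)/(-483407344 + (19170 - 1*19532)) = 10356/(-483407344 + (19170 - 19532)) = 10356/(-483407344 - 362) = 10356/(-483407706) = 10356*(-1/483407706) = -1726/80567951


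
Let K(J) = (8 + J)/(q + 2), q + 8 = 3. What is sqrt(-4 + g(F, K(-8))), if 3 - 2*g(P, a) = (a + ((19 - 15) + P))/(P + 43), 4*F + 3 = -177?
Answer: I*sqrt(51)/2 ≈ 3.5707*I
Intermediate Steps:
q = -5 (q = -8 + 3 = -5)
F = -45 (F = -3/4 + (1/4)*(-177) = -3/4 - 177/4 = -45)
K(J) = -8/3 - J/3 (K(J) = (8 + J)/(-5 + 2) = (8 + J)/(-3) = (8 + J)*(-1/3) = -8/3 - J/3)
g(P, a) = 3/2 - (4 + P + a)/(2*(43 + P)) (g(P, a) = 3/2 - (a + ((19 - 15) + P))/(2*(P + 43)) = 3/2 - (a + (4 + P))/(2*(43 + P)) = 3/2 - (4 + P + a)/(2*(43 + P)))
sqrt(-4 + g(F, K(-8))) = sqrt(-4 + (125 - (-8/3 - 1/3*(-8)) + 2*(-45))/(2*(43 - 45))) = sqrt(-4 + (1/2)*(125 - (-8/3 + 8/3) - 90)/(-2)) = sqrt(-4 + (1/2)*(-1/2)*(125 - 1*0 - 90)) = sqrt(-4 + (1/2)*(-1/2)*(125 + 0 - 90)) = sqrt(-4 + (1/2)*(-1/2)*35) = sqrt(-4 - 35/4) = sqrt(-51/4) = I*sqrt(51)/2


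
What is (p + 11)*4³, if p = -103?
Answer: -5888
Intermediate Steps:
(p + 11)*4³ = (-103 + 11)*4³ = -92*64 = -5888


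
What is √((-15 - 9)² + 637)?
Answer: √1213 ≈ 34.828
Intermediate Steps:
√((-15 - 9)² + 637) = √((-24)² + 637) = √(576 + 637) = √1213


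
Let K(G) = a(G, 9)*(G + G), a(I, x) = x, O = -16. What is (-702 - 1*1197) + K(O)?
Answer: -2187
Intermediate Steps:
K(G) = 18*G (K(G) = 9*(G + G) = 9*(2*G) = 18*G)
(-702 - 1*1197) + K(O) = (-702 - 1*1197) + 18*(-16) = (-702 - 1197) - 288 = -1899 - 288 = -2187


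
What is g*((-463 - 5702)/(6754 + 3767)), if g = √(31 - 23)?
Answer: -1370*√2/1169 ≈ -1.6574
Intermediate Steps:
g = 2*√2 (g = √8 = 2*√2 ≈ 2.8284)
g*((-463 - 5702)/(6754 + 3767)) = (2*√2)*((-463 - 5702)/(6754 + 3767)) = (2*√2)*(-6165/10521) = (2*√2)*(-6165*1/10521) = (2*√2)*(-685/1169) = -1370*√2/1169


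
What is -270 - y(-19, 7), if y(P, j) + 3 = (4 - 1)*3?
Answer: -276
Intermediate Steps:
y(P, j) = 6 (y(P, j) = -3 + (4 - 1)*3 = -3 + 3*3 = -3 + 9 = 6)
-270 - y(-19, 7) = -270 - 1*6 = -270 - 6 = -276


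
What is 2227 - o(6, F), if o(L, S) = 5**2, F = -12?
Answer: 2202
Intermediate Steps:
o(L, S) = 25
2227 - o(6, F) = 2227 - 1*25 = 2227 - 25 = 2202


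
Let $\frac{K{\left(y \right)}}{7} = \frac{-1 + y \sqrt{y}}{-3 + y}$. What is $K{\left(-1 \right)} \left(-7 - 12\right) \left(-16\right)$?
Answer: $532 + 532 i \approx 532.0 + 532.0 i$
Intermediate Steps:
$K{\left(y \right)} = \frac{7 \left(-1 + y^{\frac{3}{2}}\right)}{-3 + y}$ ($K{\left(y \right)} = 7 \frac{-1 + y \sqrt{y}}{-3 + y} = 7 \frac{-1 + y^{\frac{3}{2}}}{-3 + y} = \frac{7 \left(-1 + y^{\frac{3}{2}}\right)}{-3 + y}$)
$K{\left(-1 \right)} \left(-7 - 12\right) \left(-16\right) = \frac{7 \left(-1 + \left(-1\right)^{\frac{3}{2}}\right)}{-3 - 1} \left(-7 - 12\right) \left(-16\right) = \frac{7 \left(-1 - i\right)}{-4} \left(\left(-19\right) \left(-16\right)\right) = 7 \left(- \frac{1}{4}\right) \left(-1 - i\right) 304 = \left(\frac{7}{4} + \frac{7 i}{4}\right) 304 = 532 + 532 i$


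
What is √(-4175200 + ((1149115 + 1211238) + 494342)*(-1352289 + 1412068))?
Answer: √170646637205 ≈ 4.1309e+5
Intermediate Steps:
√(-4175200 + ((1149115 + 1211238) + 494342)*(-1352289 + 1412068)) = √(-4175200 + (2360353 + 494342)*59779) = √(-4175200 + 2854695*59779) = √(-4175200 + 170650812405) = √170646637205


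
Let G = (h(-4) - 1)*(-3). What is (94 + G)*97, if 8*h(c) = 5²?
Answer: 67997/8 ≈ 8499.6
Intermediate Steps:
h(c) = 25/8 (h(c) = (⅛)*5² = (⅛)*25 = 25/8)
G = -51/8 (G = (25/8 - 1)*(-3) = (17/8)*(-3) = -51/8 ≈ -6.3750)
(94 + G)*97 = (94 - 51/8)*97 = (701/8)*97 = 67997/8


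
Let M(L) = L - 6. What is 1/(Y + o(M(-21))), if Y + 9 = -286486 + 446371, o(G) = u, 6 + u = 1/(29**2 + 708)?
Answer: 1549/247638631 ≈ 6.2551e-6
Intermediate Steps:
M(L) = -6 + L
u = -9293/1549 (u = -6 + 1/(29**2 + 708) = -6 + 1/(841 + 708) = -6 + 1/1549 = -9293/1549 ≈ -5.9994)
o(G) = -9293/1549
Y = 159876 (Y = -9 + (-286486 + 446371) = -9 + 159885 = 159876)
1/(Y + o(M(-21))) = 1/(159876 - 9293/1549) = 1/(247638631/1549) = 1549/247638631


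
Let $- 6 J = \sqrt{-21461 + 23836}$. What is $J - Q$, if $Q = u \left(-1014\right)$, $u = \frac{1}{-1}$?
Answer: $-1014 - \frac{5 \sqrt{95}}{6} \approx -1022.1$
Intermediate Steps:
$u = -1$
$Q = 1014$ ($Q = \left(-1\right) \left(-1014\right) = 1014$)
$J = - \frac{5 \sqrt{95}}{6}$ ($J = - \frac{\sqrt{-21461 + 23836}}{6} = - \frac{\sqrt{2375}}{6} = - \frac{5 \sqrt{95}}{6} \approx -8.1223$)
$J - Q = - \frac{5 \sqrt{95}}{6} - 1014 = -1014 - \frac{5 \sqrt{95}}{6}$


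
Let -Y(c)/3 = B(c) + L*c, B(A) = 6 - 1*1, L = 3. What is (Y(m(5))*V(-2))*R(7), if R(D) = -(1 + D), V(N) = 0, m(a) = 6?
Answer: 0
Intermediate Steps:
B(A) = 5 (B(A) = 6 - 1 = 5)
R(D) = -1 - D
Y(c) = -15 - 9*c (Y(c) = -3*(5 + 3*c) = -15 - 9*c)
(Y(m(5))*V(-2))*R(7) = ((-15 - 9*6)*0)*(-1 - 1*7) = ((-15 - 54)*0)*(-1 - 7) = -69*0*(-8) = 0*(-8) = 0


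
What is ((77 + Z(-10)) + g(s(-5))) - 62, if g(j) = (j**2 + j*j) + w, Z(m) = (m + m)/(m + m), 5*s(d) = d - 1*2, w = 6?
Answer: 648/25 ≈ 25.920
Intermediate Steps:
s(d) = -2/5 + d/5 (s(d) = (d - 1*2)/5 = (d - 2)/5 = (-2 + d)/5 = -2/5 + d/5)
Z(m) = 1 (Z(m) = (2*m)/((2*m)) = (2*m)*(1/(2*m)) = 1)
g(j) = 6 + 2*j**2 (g(j) = (j**2 + j*j) + 6 = (j**2 + j**2) + 6 = 2*j**2 + 6 = 6 + 2*j**2)
((77 + Z(-10)) + g(s(-5))) - 62 = ((77 + 1) + (6 + 2*(-2/5 + (1/5)*(-5))**2)) - 62 = (78 + (6 + 2*(-2/5 - 1)**2)) - 62 = (78 + (6 + 2*(-7/5)**2)) - 62 = (78 + (6 + 2*(49/25))) - 62 = (78 + (6 + 98/25)) - 62 = (78 + 248/25) - 62 = 2198/25 - 62 = 648/25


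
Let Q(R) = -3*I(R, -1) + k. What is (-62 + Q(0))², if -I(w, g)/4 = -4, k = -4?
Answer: 12996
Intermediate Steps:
I(w, g) = 16 (I(w, g) = -4*(-4) = 16)
Q(R) = -52 (Q(R) = -3*16 - 4 = -48 - 4 = -52)
(-62 + Q(0))² = (-62 - 52)² = (-114)² = 12996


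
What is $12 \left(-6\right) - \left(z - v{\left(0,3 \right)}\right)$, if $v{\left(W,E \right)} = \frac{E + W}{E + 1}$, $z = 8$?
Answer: $- \frac{317}{4} \approx -79.25$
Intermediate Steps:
$v{\left(W,E \right)} = \frac{E + W}{1 + E}$
$12 \left(-6\right) - \left(z - v{\left(0,3 \right)}\right) = 12 \left(-6\right) - \left(8 - \frac{3 + 0}{1 + 3}\right) = -72 - \left(8 - \frac{1}{4} \cdot 3\right) = -72 + \left(\frac{1}{4} \cdot 3 - 8\right) = -72 + \left(\frac{3}{4} - 8\right) = -72 - \frac{29}{4} = - \frac{317}{4}$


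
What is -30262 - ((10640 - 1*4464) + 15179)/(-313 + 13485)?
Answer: -398632419/13172 ≈ -30264.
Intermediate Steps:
-30262 - ((10640 - 1*4464) + 15179)/(-313 + 13485) = -30262 - ((10640 - 4464) + 15179)/13172 = -30262 - (6176 + 15179)/13172 = -30262 - 21355/13172 = -398632419/13172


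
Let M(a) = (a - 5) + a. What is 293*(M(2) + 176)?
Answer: 51275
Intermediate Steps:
M(a) = -5 + 2*a (M(a) = (-5 + a) + a = -5 + 2*a)
293*(M(2) + 176) = 293*((-5 + 2*2) + 176) = 293*((-5 + 4) + 176) = 293*(-1 + 176) = 293*175 = 51275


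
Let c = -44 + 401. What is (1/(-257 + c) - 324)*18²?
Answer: -2624319/25 ≈ -1.0497e+5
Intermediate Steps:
c = 357
(1/(-257 + c) - 324)*18² = (1/(-257 + 357) - 324)*18² = (1/100 - 324)*324 = -32399/100*324 = -2624319/25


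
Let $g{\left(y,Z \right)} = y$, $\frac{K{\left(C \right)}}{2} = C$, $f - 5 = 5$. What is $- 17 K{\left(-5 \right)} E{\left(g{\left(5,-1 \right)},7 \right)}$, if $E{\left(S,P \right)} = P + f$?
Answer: $2890$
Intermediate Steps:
$f = 10$ ($f = 5 + 5 = 10$)
$K{\left(C \right)} = 2 C$
$E{\left(S,P \right)} = 10 + P$ ($E{\left(S,P \right)} = P + 10 = 10 + P$)
$- 17 K{\left(-5 \right)} E{\left(g{\left(5,-1 \right)},7 \right)} = - 17 \cdot 2 \left(-5\right) \left(10 + 7\right) = \left(-17\right) \left(-10\right) 17 = 170 \cdot 17 = 2890$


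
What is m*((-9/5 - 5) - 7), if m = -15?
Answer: 207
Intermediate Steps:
m*((-9/5 - 5) - 7) = -15*((-9/5 - 5) - 7) = -15*(-34/5 - 7) = -15*(-69/5) = 207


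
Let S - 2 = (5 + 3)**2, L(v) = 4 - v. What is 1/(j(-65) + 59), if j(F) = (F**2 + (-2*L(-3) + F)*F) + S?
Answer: 1/9485 ≈ 0.00010543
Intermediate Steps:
S = 66 (S = 2 + (5 + 3)**2 = 2 + 8**2 = 2 + 64 = 66)
j(F) = 66 + F**2 + F*(-14 + F) (j(F) = (F**2 + (-2*(4 - 1*(-3)) + F)*F) + 66 = (F**2 + (-2*(4 + 3) + F)*F) + 66 = (F**2 + (-2*7 + F)*F) + 66 = (F**2 + (-14 + F)*F) + 66 = (F**2 + F*(-14 + F)) + 66 = 66 + F**2 + F*(-14 + F))
1/(j(-65) + 59) = 1/((66 - 14*(-65) + 2*(-65)**2) + 59) = 1/((66 + 910 + 2*4225) + 59) = 1/((66 + 910 + 8450) + 59) = 1/(9426 + 59) = 1/9485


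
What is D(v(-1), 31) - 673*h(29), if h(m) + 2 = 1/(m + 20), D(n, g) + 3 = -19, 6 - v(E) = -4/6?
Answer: 64203/49 ≈ 1310.3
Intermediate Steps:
v(E) = 20/3 (v(E) = 6 - (-4)/6 = 6 - 1*(-⅔) = 6 + ⅔ = 20/3)
D(n, g) = -22 (D(n, g) = -3 - 19 = -22)
h(m) = -2 + 1/(20 + m) (h(m) = -2 + 1/(m + 20) = -2 + 1/(20 + m))
D(v(-1), 31) - 673*h(29) = -22 - 673*(-39 - 2*29)/(20 + 29) = -22 - 673*(-39 - 58)/49 = -22 - 673*(-97)/49 = -22 - 673*(-97/49) = -22 + 65281/49 = 64203/49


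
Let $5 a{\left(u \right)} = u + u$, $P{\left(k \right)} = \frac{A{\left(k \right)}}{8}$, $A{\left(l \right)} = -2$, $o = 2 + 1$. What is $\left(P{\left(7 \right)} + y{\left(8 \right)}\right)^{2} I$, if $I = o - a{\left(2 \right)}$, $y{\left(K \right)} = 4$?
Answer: $\frac{495}{16} \approx 30.938$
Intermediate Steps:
$o = 3$
$P{\left(k \right)} = - \frac{1}{4}$ ($P{\left(k \right)} = - \frac{2}{8} = \left(-2\right) \frac{1}{8} = - \frac{1}{4}$)
$a{\left(u \right)} = \frac{2 u}{5}$ ($a{\left(u \right)} = \frac{u + u}{5} = \frac{2 u}{5}$)
$I = \frac{11}{5}$ ($I = 3 - \frac{2}{5} \cdot 2 = 3 - \frac{4}{5} = \frac{11}{5} \approx 2.2$)
$\left(P{\left(7 \right)} + y{\left(8 \right)}\right)^{2} I = \left(- \frac{1}{4} + 4\right)^{2} \cdot \frac{11}{5} = \left(\frac{15}{4}\right)^{2} \cdot \frac{11}{5} = \frac{225}{16} \cdot \frac{11}{5} = \frac{495}{16}$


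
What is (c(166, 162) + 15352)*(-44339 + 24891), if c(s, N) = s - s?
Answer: -298565696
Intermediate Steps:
c(s, N) = 0
(c(166, 162) + 15352)*(-44339 + 24891) = (0 + 15352)*(-44339 + 24891) = 15352*(-19448) = -298565696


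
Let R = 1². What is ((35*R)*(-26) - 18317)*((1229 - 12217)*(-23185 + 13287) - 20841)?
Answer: -2090712889941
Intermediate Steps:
R = 1
((35*R)*(-26) - 18317)*((1229 - 12217)*(-23185 + 13287) - 20841) = ((35*1)*(-26) - 18317)*((1229 - 12217)*(-23185 + 13287) - 20841) = (35*(-26) - 18317)*(-10988*(-9898) - 20841) = (-910 - 18317)*(108759224 - 20841) = -19227*108738383 = -2090712889941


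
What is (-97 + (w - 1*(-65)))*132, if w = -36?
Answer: -8976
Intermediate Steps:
(-97 + (w - 1*(-65)))*132 = (-97 + (-36 - 1*(-65)))*132 = (-97 + (-36 + 65))*132 = (-97 + 29)*132 = -68*132 = -8976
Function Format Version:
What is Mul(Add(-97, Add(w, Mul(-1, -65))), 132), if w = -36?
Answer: -8976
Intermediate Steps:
Mul(Add(-97, Add(w, Mul(-1, -65))), 132) = Mul(Add(-97, Add(-36, Mul(-1, -65))), 132) = Mul(Add(-97, Add(-36, 65)), 132) = Mul(Add(-97, 29), 132) = Mul(-68, 132) = -8976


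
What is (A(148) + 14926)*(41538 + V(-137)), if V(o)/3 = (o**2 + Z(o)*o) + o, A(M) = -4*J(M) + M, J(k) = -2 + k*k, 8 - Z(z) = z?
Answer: -2744614026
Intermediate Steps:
Z(z) = 8 - z
J(k) = -2 + k**2
A(M) = 8 + M - 4*M**2 (A(M) = -4*(-2 + M**2) + M = (8 - 4*M**2) + M = 8 + M - 4*M**2)
V(o) = 3*o + 3*o**2 + 3*o*(8 - o) (V(o) = 3*((o**2 + (8 - o)*o) + o) = 3*((o**2 + o*(8 - o)) + o) = 3*(o + o**2 + o*(8 - o)) = 3*o + 3*o**2 + 3*o*(8 - o))
(A(148) + 14926)*(41538 + V(-137)) = ((8 + 148 - 4*148**2) + 14926)*(41538 + 27*(-137)) = ((8 + 148 - 4*21904) + 14926)*(41538 - 3699) = ((8 + 148 - 87616) + 14926)*37839 = (-87460 + 14926)*37839 = -72534*37839 = -2744614026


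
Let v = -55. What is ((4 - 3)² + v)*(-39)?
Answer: 2106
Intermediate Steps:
((4 - 3)² + v)*(-39) = ((4 - 3)² - 55)*(-39) = (1² - 55)*(-39) = (1 - 55)*(-39) = -54*(-39) = 2106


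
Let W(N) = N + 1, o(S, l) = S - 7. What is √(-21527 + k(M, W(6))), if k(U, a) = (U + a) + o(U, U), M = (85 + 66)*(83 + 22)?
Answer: √10183 ≈ 100.91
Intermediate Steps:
M = 15855 (M = 151*105 = 15855)
o(S, l) = -7 + S
W(N) = 1 + N
k(U, a) = -7 + a + 2*U (k(U, a) = (U + a) + (-7 + U) = -7 + a + 2*U)
√(-21527 + k(M, W(6))) = √(-21527 + (-7 + (1 + 6) + 2*15855)) = √(-21527 + (-7 + 7 + 31710)) = √(-21527 + 31710) = √10183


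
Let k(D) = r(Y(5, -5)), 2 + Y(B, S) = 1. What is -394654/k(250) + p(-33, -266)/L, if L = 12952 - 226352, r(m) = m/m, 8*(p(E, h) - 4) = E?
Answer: -673753308799/1707200 ≈ -3.9465e+5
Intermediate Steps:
p(E, h) = 4 + E/8
Y(B, S) = -1 (Y(B, S) = -2 + 1 = -1)
r(m) = 1
k(D) = 1
L = -213400
-394654/k(250) + p(-33, -266)/L = -394654/1 + (4 + (1/8)*(-33))/(-213400) = -394654*1 + (4 - 33/8)*(-1/213400) = -394654 - 1/8*(-1/213400) = -394654 + 1/1707200 = -673753308799/1707200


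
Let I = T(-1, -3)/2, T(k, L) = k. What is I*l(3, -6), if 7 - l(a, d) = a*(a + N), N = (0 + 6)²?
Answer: 55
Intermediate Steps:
N = 36 (N = 6² = 36)
l(a, d) = 7 - a*(36 + a) (l(a, d) = 7 - a*(a + 36) = 7 - a*(36 + a))
I = -½ (I = -1/2 = -1*½ = -½ ≈ -0.50000)
I*l(3, -6) = -(7 - 1*3² - 36*3)/2 = -(7 - 1*9 - 108)/2 = -(7 - 9 - 108)/2 = -½*(-110) = 55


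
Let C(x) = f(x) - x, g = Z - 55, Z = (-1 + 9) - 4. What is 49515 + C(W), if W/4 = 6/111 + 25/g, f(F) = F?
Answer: 49515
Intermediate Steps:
Z = 4 (Z = 8 - 4 = 4)
g = -51 (g = 4 - 55 = -51)
W = -3292/1887 (W = 4*(6/111 + 25/(-51)) = 4*(6*(1/111) + 25*(-1/51)) = 4*(2/37 - 25/51) = 4*(-823/1887) = -3292/1887 ≈ -1.7446)
C(x) = 0 (C(x) = x - x = 0)
49515 + C(W) = 49515 + 0 = 49515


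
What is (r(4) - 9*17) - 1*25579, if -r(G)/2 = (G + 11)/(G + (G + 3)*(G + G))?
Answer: -51465/2 ≈ -25733.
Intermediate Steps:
r(G) = -2*(11 + G)/(G + 2*G*(3 + G)) (r(G) = -2*(G + 11)/(G + (G + 3)*(G + G)) = -2*(11 + G)/(G + (3 + G)*(2*G)) = -2*(11 + G)/(G + 2*G*(3 + G)))
(r(4) - 9*17) - 1*25579 = (2*(-11 - 1*4)/(4*(7 + 2*4)) - 9*17) - 1*25579 = (2*(¼)*(-11 - 4)/(7 + 8) - 153) - 25579 = (2*(¼)*(-15)/15 - 153) - 25579 = (2*(¼)*(1/15)*(-15) - 153) - 25579 = (-½ - 153) - 25579 = -307/2 - 25579 = -51465/2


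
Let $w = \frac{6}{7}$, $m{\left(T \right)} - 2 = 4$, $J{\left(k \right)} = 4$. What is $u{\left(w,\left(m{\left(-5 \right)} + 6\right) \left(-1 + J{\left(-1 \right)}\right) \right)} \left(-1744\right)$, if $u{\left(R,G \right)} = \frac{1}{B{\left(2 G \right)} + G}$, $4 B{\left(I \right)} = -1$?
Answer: $- \frac{6976}{143} \approx -48.783$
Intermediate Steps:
$m{\left(T \right)} = 6$ ($m{\left(T \right)} = 2 + 4 = 6$)
$w = \frac{6}{7}$ ($w = 6 \cdot \frac{1}{7} = \frac{6}{7} \approx 0.85714$)
$B{\left(I \right)} = - \frac{1}{4}$ ($B{\left(I \right)} = \frac{1}{4} \left(-1\right) = - \frac{1}{4}$)
$u{\left(R,G \right)} = \frac{1}{- \frac{1}{4} + G}$
$u{\left(w,\left(m{\left(-5 \right)} + 6\right) \left(-1 + J{\left(-1 \right)}\right) \right)} \left(-1744\right) = \frac{4}{-1 + 4 \left(6 + 6\right) \left(-1 + 4\right)} \left(-1744\right) = \frac{4}{-1 + 4 \cdot 12 \cdot 3} \left(-1744\right) = \frac{4}{-1 + 4 \cdot 36} \left(-1744\right) = \frac{4}{-1 + 144} \left(-1744\right) = \frac{4}{143} \left(-1744\right) = - \frac{6976}{143}$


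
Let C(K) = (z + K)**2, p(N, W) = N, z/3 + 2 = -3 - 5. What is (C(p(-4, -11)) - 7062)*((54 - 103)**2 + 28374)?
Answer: -181757150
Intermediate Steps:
z = -30 (z = -6 + 3*(-3 - 5) = -6 + 3*(-8) = -6 - 24 = -30)
C(K) = (-30 + K)**2
(C(p(-4, -11)) - 7062)*((54 - 103)**2 + 28374) = ((-30 - 4)**2 - 7062)*((54 - 103)**2 + 28374) = ((-34)**2 - 7062)*((-49)**2 + 28374) = (1156 - 7062)*(2401 + 28374) = -5906*30775 = -181757150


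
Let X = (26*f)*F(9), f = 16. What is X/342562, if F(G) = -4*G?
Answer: -7488/171281 ≈ -0.043718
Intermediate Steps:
X = -14976 (X = (26*16)*(-4*9) = 416*(-36) = -14976)
X/342562 = -14976/342562 = -14976*1/342562 = -7488/171281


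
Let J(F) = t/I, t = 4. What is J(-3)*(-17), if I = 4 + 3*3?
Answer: -68/13 ≈ -5.2308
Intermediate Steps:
I = 13 (I = 4 + 9 = 13)
J(F) = 4/13
J(-3)*(-17) = (4/13)*(-17) = -68/13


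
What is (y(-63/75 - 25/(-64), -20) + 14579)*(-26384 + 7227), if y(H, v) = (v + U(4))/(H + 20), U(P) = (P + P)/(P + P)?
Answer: -8735885082943/31281 ≈ -2.7927e+8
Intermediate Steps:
U(P) = 1 (U(P) = (2*P)/((2*P)) = (2*P)*(1/(2*P)) = 1)
y(H, v) = (1 + v)/(20 + H) (y(H, v) = (v + 1)/(H + 20) = (1 + v)/(20 + H))
(y(-63/75 - 25/(-64), -20) + 14579)*(-26384 + 7227) = ((1 - 20)/(20 + (-63/75 - 25/(-64))) + 14579)*(-26384 + 7227) = (-19/(20 + (-63*1/75 - 25*(-1/64))) + 14579)*(-19157) = (-19/(20 + (-21/25 + 25/64)) + 14579)*(-19157) = (-19/(20 - 719/1600) + 14579)*(-19157) = (-19/(31281/1600) + 14579)*(-19157) = ((1600/31281)*(-19) + 14579)*(-19157) = (-30400/31281 + 14579)*(-19157) = (456015299/31281)*(-19157) = -8735885082943/31281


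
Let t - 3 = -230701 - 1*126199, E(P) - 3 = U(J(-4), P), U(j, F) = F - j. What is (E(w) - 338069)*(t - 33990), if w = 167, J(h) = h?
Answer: 132078762865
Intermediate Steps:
E(P) = 7 + P (E(P) = 3 + (P - 1*(-4)) = 3 + (P + 4) = 3 + (4 + P) = 7 + P)
t = -356897 (t = 3 + (-230701 - 1*126199) = 3 + (-230701 - 126199) = 3 - 356900 = -356897)
(E(w) - 338069)*(t - 33990) = ((7 + 167) - 338069)*(-356897 - 33990) = (174 - 338069)*(-390887) = -337895*(-390887) = 132078762865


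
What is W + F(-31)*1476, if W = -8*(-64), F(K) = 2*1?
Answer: 3464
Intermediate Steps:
F(K) = 2
W = 512
W + F(-31)*1476 = 512 + 2*1476 = 512 + 2952 = 3464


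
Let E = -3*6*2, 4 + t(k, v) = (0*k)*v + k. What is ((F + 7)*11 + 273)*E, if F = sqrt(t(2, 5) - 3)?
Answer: -12600 - 396*I*sqrt(5) ≈ -12600.0 - 885.48*I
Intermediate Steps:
t(k, v) = -4 + k (t(k, v) = -4 + ((0*k)*v + k) = -4 + (0*v + k) = -4 + (0 + k) = -4 + k)
E = -36 (E = -18*2 = -36)
F = I*sqrt(5) (F = sqrt((-4 + 2) - 3) = sqrt(-2 - 3) = sqrt(-5) = I*sqrt(5) ≈ 2.2361*I)
((F + 7)*11 + 273)*E = ((I*sqrt(5) + 7)*11 + 273)*(-36) = ((7 + I*sqrt(5))*11 + 273)*(-36) = ((77 + 11*I*sqrt(5)) + 273)*(-36) = (350 + 11*I*sqrt(5))*(-36) = -12600 - 396*I*sqrt(5)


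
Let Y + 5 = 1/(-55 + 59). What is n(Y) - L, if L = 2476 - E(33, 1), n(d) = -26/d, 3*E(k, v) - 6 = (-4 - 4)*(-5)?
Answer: -139946/57 ≈ -2455.2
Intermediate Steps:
E(k, v) = 46/3 (E(k, v) = 2 + ((-4 - 4)*(-5))/3 = 2 + (-8*(-5))/3 = 2 + (⅓)*40 = 2 + 40/3 = 46/3)
Y = -19/4 (Y = -5 + 1/(-55 + 59) = -5 + 1/4 = -5 + ¼ = -19/4 ≈ -4.7500)
L = 7382/3 (L = 2476 - 1*46/3 = 2476 - 46/3 = 7382/3 ≈ 2460.7)
n(Y) - L = -26/(-19/4) - 1*7382/3 = -26*(-4/19) - 7382/3 = 104/19 - 7382/3 = -139946/57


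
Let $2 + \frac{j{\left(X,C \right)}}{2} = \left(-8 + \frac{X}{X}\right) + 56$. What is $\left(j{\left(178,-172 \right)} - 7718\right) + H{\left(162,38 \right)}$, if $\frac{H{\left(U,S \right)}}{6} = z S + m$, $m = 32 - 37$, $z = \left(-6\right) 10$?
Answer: $-21334$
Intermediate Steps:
$j{\left(X,C \right)} = 94$ ($j{\left(X,C \right)} = -4 + 2 \left(\left(-8 + \frac{X}{X}\right) + 56\right) = -4 + 2 \left(\left(-8 + 1\right) + 56\right) = -4 + 2 \left(-7 + 56\right) = -4 + 2 \cdot 49 = -4 + 98 = 94$)
$z = -60$
$m = -5$ ($m = 32 - 37 = -5$)
$H{\left(U,S \right)} = -30 - 360 S$ ($H{\left(U,S \right)} = 6 \left(- 60 S - 5\right) = 6 \left(-5 - 60 S\right) = -30 - 360 S$)
$\left(j{\left(178,-172 \right)} - 7718\right) + H{\left(162,38 \right)} = \left(94 - 7718\right) - 13710 = -7624 - 13710 = -21334$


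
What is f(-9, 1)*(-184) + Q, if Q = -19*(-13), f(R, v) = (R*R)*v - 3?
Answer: -14105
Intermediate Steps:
f(R, v) = -3 + v*R² (f(R, v) = R²*v - 3 = v*R² - 3 = -3 + v*R²)
Q = 247
f(-9, 1)*(-184) + Q = (-3 + 1*(-9)²)*(-184) + 247 = (-3 + 1*81)*(-184) + 247 = (-3 + 81)*(-184) + 247 = 78*(-184) + 247 = -14352 + 247 = -14105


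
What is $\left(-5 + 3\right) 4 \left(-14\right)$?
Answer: $112$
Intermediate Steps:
$\left(-5 + 3\right) 4 \left(-14\right) = \left(-2\right) 4 \left(-14\right) = \left(-8\right) \left(-14\right) = 112$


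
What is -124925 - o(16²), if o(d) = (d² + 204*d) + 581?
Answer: -243266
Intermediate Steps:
o(d) = 581 + d² + 204*d
-124925 - o(16²) = -124925 - (581 + (16²)² + 204*16²) = -124925 - (581 + 256² + 204*256) = -124925 - (581 + 65536 + 52224) = -124925 - 1*118341 = -124925 - 118341 = -243266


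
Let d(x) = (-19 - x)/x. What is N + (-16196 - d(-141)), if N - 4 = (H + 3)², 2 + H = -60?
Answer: -1792129/141 ≈ -12710.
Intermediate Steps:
H = -62 (H = -2 - 60 = -62)
d(x) = (-19 - x)/x
N = 3485 (N = 4 + (-62 + 3)² = 4 + (-59)² = 4 + 3481 = 3485)
N + (-16196 - d(-141)) = 3485 + (-16196 - (-19 - 1*(-141))/(-141)) = 3485 + (-16196 - (-1)*(-19 + 141)/141) = 3485 + (-16196 - (-1)*122/141) = 3485 + (-16196 - 1*(-122/141)) = 3485 + (-16196 + 122/141) = 3485 - 2283514/141 = -1792129/141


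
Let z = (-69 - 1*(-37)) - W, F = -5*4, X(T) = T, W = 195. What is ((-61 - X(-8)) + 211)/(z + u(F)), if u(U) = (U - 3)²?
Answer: 79/151 ≈ 0.52318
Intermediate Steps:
F = -20
u(U) = (-3 + U)²
z = -227 (z = (-69 - 1*(-37)) - 1*195 = (-69 + 37) - 195 = -32 - 195 = -227)
((-61 - X(-8)) + 211)/(z + u(F)) = ((-61 - 1*(-8)) + 211)/(-227 + (-3 - 20)²) = ((-61 + 8) + 211)/(-227 + (-23)²) = (-53 + 211)/(-227 + 529) = 158/302 = 158*(1/302) = 79/151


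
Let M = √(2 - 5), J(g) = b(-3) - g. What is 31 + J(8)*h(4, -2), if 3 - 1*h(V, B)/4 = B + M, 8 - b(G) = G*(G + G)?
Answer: -329 + 72*I*√3 ≈ -329.0 + 124.71*I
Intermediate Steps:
b(G) = 8 - 2*G² (b(G) = 8 - G*(G + G) = 8 - G*2*G = 8 - 2*G²)
J(g) = -10 - g (J(g) = (8 - 2*(-3)²) - g = (8 - 2*9) - g = (8 - 18) - g = -10 - g)
M = I*√3 (M = √(-3) = I*√3 ≈ 1.732*I)
h(V, B) = 12 - 4*B - 4*I*√3 (h(V, B) = 12 - 4*(B + I*√3) = 12 + (-4*B - 4*I*√3) = 12 - 4*B - 4*I*√3)
31 + J(8)*h(4, -2) = 31 + (-10 - 1*8)*(12 - 4*(-2) - 4*I*√3) = 31 + (-10 - 8)*(12 + 8 - 4*I*√3) = 31 - 18*(20 - 4*I*√3) = 31 + (-360 + 72*I*√3) = -329 + 72*I*√3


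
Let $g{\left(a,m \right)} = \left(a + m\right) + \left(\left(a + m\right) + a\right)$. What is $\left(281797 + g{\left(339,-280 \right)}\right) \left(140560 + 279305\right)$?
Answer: $118508575710$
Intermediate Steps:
$g{\left(a,m \right)} = 2 m + 3 a$ ($g{\left(a,m \right)} = \left(a + m\right) + \left(m + 2 a\right) = 2 m + 3 a$)
$\left(281797 + g{\left(339,-280 \right)}\right) \left(140560 + 279305\right) = \left(281797 + \left(2 \left(-280\right) + 3 \cdot 339\right)\right) \left(140560 + 279305\right) = \left(281797 + \left(-560 + 1017\right)\right) 419865 = \left(281797 + 457\right) 419865 = 282254 \cdot 419865 = 118508575710$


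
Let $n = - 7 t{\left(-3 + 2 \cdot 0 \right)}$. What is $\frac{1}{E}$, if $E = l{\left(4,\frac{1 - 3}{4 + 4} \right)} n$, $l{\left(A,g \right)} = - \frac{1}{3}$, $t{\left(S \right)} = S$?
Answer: $- \frac{1}{7} \approx -0.14286$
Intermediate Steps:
$l{\left(A,g \right)} = - \frac{1}{3}$ ($l{\left(A,g \right)} = \left(-1\right) \frac{1}{3} = - \frac{1}{3}$)
$n = 21$ ($n = - 7 \left(-3 + 2 \cdot 0\right) = - 7 \left(-3 + 0\right) = \left(-7\right) \left(-3\right) = 21$)
$E = -7$ ($E = \left(- \frac{1}{3}\right) 21 = -7$)
$\frac{1}{E} = \frac{1}{-7} = - \frac{1}{7}$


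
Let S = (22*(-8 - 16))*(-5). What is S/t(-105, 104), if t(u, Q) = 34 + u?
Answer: -2640/71 ≈ -37.183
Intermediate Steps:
S = 2640 (S = (22*(-24))*(-5) = -528*(-5) = 2640)
S/t(-105, 104) = 2640/(34 - 105) = 2640/(-71) = 2640*(-1/71) = -2640/71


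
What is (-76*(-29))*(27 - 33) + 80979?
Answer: 67755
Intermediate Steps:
(-76*(-29))*(27 - 33) + 80979 = 2204*(-6) + 80979 = -13224 + 80979 = 67755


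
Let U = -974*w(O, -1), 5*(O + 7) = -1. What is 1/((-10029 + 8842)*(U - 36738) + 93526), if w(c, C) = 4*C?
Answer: 1/39076980 ≈ 2.5591e-8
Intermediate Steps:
O = -36/5 (O = -7 + (1/5)*(-1) = -7 - 1/5 = -36/5 ≈ -7.2000)
U = 3896 (U = -3896*(-1) = -974*(-4) = 3896)
1/((-10029 + 8842)*(U - 36738) + 93526) = 1/((-10029 + 8842)*(3896 - 36738) + 93526) = 1/(-1187*(-32842) + 93526) = 1/(38983454 + 93526) = 1/39076980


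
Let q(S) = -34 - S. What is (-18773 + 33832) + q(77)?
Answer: 14948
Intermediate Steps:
(-18773 + 33832) + q(77) = (-18773 + 33832) + (-34 - 1*77) = 15059 + (-34 - 77) = 15059 - 111 = 14948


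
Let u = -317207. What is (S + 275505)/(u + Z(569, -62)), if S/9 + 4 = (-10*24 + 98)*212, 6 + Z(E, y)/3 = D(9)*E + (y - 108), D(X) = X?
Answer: -4533/302372 ≈ -0.014991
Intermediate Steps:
Z(E, y) = -342 + 3*y + 27*E (Z(E, y) = -18 + 3*(9*E + (y - 108)) = -18 + 3*(9*E + (-108 + y)) = -18 + 3*(-108 + y + 9*E) = -18 + (-324 + 3*y + 27*E) = -342 + 3*y + 27*E)
S = -270972 (S = -36 + 9*((-10*24 + 98)*212) = -36 + 9*((-240 + 98)*212) = -36 + 9*(-142*212) = -36 + 9*(-30104) = -36 - 270936 = -270972)
(S + 275505)/(u + Z(569, -62)) = (-270972 + 275505)/(-317207 + (-342 + 3*(-62) + 27*569)) = 4533/(-317207 + (-342 - 186 + 15363)) = 4533/(-317207 + 14835) = 4533/(-302372) = 4533*(-1/302372) = -4533/302372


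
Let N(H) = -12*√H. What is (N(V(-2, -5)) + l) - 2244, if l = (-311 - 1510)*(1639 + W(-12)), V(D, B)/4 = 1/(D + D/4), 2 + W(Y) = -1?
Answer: -2981400 - 24*I*√10/5 ≈ -2.9814e+6 - 15.179*I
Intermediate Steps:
W(Y) = -3 (W(Y) = -2 - 1 = -3)
V(D, B) = 16/(5*D) (V(D, B) = 4/(D + D/4) = 4/((5*D/4)) = 4*(4/(5*D)) = 16/(5*D))
l = -2979156 (l = (-311 - 1510)*(1639 - 3) = -1821*1636 = -2979156)
(N(V(-2, -5)) + l) - 2244 = (-12*4*√5*(I*√2/2)/5 - 2979156) - 2244 = (-12*2*I*√10/5 - 2979156) - 2244 = (-24*I*√10/5 - 2979156) - 2244 = (-2979156 - 24*I*√10/5) - 2244 = -2981400 - 24*I*√10/5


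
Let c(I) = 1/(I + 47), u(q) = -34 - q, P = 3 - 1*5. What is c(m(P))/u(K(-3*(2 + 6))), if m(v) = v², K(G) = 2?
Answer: -1/1836 ≈ -0.00054466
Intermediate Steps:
P = -2 (P = 3 - 5 = -2)
c(I) = 1/(47 + I)
c(m(P))/u(K(-3*(2 + 6))) = 1/((47 + (-2)²)*(-34 - 1*2)) = 1/((47 + 4)*(-34 - 2)) = 1/(51*(-36)) = (1/51)*(-1/36) = -1/1836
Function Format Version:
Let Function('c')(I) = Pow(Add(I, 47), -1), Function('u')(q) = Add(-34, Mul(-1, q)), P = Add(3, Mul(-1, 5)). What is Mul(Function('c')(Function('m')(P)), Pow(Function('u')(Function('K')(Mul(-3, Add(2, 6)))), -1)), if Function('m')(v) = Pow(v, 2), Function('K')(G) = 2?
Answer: Rational(-1, 1836) ≈ -0.00054466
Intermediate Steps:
P = -2 (P = Add(3, -5) = -2)
Function('c')(I) = Pow(Add(47, I), -1)
Mul(Function('c')(Function('m')(P)), Pow(Function('u')(Function('K')(Mul(-3, Add(2, 6)))), -1)) = Mul(Pow(Add(47, Pow(-2, 2)), -1), Pow(Add(-34, Mul(-1, 2)), -1)) = Mul(Pow(Add(47, 4), -1), Pow(Add(-34, -2), -1)) = Mul(Pow(51, -1), Pow(-36, -1)) = Mul(Rational(1, 51), Rational(-1, 36)) = Rational(-1, 1836)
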